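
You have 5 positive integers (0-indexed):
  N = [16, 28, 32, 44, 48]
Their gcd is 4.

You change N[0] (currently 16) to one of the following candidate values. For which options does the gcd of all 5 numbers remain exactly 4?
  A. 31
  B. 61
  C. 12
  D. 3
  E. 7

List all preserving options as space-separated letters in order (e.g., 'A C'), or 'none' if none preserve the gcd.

Answer: C

Derivation:
Old gcd = 4; gcd of others (without N[0]) = 4
New gcd for candidate v: gcd(4, v). Preserves old gcd iff gcd(4, v) = 4.
  Option A: v=31, gcd(4,31)=1 -> changes
  Option B: v=61, gcd(4,61)=1 -> changes
  Option C: v=12, gcd(4,12)=4 -> preserves
  Option D: v=3, gcd(4,3)=1 -> changes
  Option E: v=7, gcd(4,7)=1 -> changes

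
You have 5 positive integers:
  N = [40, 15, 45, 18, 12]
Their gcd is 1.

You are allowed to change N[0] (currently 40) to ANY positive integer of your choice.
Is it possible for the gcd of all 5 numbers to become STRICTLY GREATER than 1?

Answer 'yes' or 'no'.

Answer: yes

Derivation:
Current gcd = 1
gcd of all OTHER numbers (without N[0]=40): gcd([15, 45, 18, 12]) = 3
The new gcd after any change is gcd(3, new_value).
This can be at most 3.
Since 3 > old gcd 1, the gcd CAN increase (e.g., set N[0] = 3).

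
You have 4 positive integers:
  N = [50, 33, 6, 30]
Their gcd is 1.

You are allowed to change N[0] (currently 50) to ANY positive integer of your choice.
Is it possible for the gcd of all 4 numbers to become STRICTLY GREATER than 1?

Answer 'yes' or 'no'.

Current gcd = 1
gcd of all OTHER numbers (without N[0]=50): gcd([33, 6, 30]) = 3
The new gcd after any change is gcd(3, new_value).
This can be at most 3.
Since 3 > old gcd 1, the gcd CAN increase (e.g., set N[0] = 3).

Answer: yes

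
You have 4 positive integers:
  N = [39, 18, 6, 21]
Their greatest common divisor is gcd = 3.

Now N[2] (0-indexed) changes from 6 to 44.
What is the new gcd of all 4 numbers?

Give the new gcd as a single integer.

Numbers: [39, 18, 6, 21], gcd = 3
Change: index 2, 6 -> 44
gcd of the OTHER numbers (without index 2): gcd([39, 18, 21]) = 3
New gcd = gcd(g_others, new_val) = gcd(3, 44) = 1

Answer: 1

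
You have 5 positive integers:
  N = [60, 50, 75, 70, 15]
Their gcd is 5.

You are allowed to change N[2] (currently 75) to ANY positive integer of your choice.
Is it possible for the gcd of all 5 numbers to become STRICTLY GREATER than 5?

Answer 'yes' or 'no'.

Current gcd = 5
gcd of all OTHER numbers (without N[2]=75): gcd([60, 50, 70, 15]) = 5
The new gcd after any change is gcd(5, new_value).
This can be at most 5.
Since 5 = old gcd 5, the gcd can only stay the same or decrease.

Answer: no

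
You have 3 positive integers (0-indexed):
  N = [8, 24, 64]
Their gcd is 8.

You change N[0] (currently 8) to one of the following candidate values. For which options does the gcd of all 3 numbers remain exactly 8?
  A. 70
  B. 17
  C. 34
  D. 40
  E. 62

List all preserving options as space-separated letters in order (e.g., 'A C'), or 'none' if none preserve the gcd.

Old gcd = 8; gcd of others (without N[0]) = 8
New gcd for candidate v: gcd(8, v). Preserves old gcd iff gcd(8, v) = 8.
  Option A: v=70, gcd(8,70)=2 -> changes
  Option B: v=17, gcd(8,17)=1 -> changes
  Option C: v=34, gcd(8,34)=2 -> changes
  Option D: v=40, gcd(8,40)=8 -> preserves
  Option E: v=62, gcd(8,62)=2 -> changes

Answer: D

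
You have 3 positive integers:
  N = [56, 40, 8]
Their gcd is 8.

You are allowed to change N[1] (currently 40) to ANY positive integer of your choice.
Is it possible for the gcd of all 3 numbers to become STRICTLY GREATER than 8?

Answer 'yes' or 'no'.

Current gcd = 8
gcd of all OTHER numbers (without N[1]=40): gcd([56, 8]) = 8
The new gcd after any change is gcd(8, new_value).
This can be at most 8.
Since 8 = old gcd 8, the gcd can only stay the same or decrease.

Answer: no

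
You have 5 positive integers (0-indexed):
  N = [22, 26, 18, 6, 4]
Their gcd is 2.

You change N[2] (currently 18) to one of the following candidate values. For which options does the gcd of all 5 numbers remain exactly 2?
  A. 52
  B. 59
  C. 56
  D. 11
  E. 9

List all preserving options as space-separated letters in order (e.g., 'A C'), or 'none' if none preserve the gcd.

Old gcd = 2; gcd of others (without N[2]) = 2
New gcd for candidate v: gcd(2, v). Preserves old gcd iff gcd(2, v) = 2.
  Option A: v=52, gcd(2,52)=2 -> preserves
  Option B: v=59, gcd(2,59)=1 -> changes
  Option C: v=56, gcd(2,56)=2 -> preserves
  Option D: v=11, gcd(2,11)=1 -> changes
  Option E: v=9, gcd(2,9)=1 -> changes

Answer: A C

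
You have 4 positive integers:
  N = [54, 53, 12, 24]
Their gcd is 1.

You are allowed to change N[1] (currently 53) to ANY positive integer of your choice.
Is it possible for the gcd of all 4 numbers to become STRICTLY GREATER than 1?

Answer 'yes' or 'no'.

Answer: yes

Derivation:
Current gcd = 1
gcd of all OTHER numbers (without N[1]=53): gcd([54, 12, 24]) = 6
The new gcd after any change is gcd(6, new_value).
This can be at most 6.
Since 6 > old gcd 1, the gcd CAN increase (e.g., set N[1] = 6).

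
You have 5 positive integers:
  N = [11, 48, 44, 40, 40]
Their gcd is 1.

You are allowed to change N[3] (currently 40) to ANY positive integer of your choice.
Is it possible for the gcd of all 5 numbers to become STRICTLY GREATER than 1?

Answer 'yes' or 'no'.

Current gcd = 1
gcd of all OTHER numbers (without N[3]=40): gcd([11, 48, 44, 40]) = 1
The new gcd after any change is gcd(1, new_value).
This can be at most 1.
Since 1 = old gcd 1, the gcd can only stay the same or decrease.

Answer: no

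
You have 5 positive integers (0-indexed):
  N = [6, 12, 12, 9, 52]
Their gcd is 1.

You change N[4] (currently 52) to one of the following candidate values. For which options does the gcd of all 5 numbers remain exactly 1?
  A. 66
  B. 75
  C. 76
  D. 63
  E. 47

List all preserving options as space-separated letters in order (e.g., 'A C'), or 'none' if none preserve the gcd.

Old gcd = 1; gcd of others (without N[4]) = 3
New gcd for candidate v: gcd(3, v). Preserves old gcd iff gcd(3, v) = 1.
  Option A: v=66, gcd(3,66)=3 -> changes
  Option B: v=75, gcd(3,75)=3 -> changes
  Option C: v=76, gcd(3,76)=1 -> preserves
  Option D: v=63, gcd(3,63)=3 -> changes
  Option E: v=47, gcd(3,47)=1 -> preserves

Answer: C E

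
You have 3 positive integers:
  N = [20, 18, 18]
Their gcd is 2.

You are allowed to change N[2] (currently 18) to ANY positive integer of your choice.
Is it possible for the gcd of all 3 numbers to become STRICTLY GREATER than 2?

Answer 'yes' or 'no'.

Answer: no

Derivation:
Current gcd = 2
gcd of all OTHER numbers (without N[2]=18): gcd([20, 18]) = 2
The new gcd after any change is gcd(2, new_value).
This can be at most 2.
Since 2 = old gcd 2, the gcd can only stay the same or decrease.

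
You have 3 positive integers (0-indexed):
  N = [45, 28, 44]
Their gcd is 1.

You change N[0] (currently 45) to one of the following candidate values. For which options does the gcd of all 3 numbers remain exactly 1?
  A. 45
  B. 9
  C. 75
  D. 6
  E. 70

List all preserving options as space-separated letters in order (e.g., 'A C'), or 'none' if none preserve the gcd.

Old gcd = 1; gcd of others (without N[0]) = 4
New gcd for candidate v: gcd(4, v). Preserves old gcd iff gcd(4, v) = 1.
  Option A: v=45, gcd(4,45)=1 -> preserves
  Option B: v=9, gcd(4,9)=1 -> preserves
  Option C: v=75, gcd(4,75)=1 -> preserves
  Option D: v=6, gcd(4,6)=2 -> changes
  Option E: v=70, gcd(4,70)=2 -> changes

Answer: A B C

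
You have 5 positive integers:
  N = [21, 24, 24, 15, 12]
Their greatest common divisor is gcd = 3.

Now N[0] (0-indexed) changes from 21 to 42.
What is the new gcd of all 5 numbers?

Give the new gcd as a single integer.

Answer: 3

Derivation:
Numbers: [21, 24, 24, 15, 12], gcd = 3
Change: index 0, 21 -> 42
gcd of the OTHER numbers (without index 0): gcd([24, 24, 15, 12]) = 3
New gcd = gcd(g_others, new_val) = gcd(3, 42) = 3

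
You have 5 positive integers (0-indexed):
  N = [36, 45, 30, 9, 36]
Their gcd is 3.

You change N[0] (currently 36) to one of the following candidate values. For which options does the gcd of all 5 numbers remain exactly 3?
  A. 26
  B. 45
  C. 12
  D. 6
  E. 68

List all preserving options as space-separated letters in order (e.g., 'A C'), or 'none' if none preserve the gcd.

Old gcd = 3; gcd of others (without N[0]) = 3
New gcd for candidate v: gcd(3, v). Preserves old gcd iff gcd(3, v) = 3.
  Option A: v=26, gcd(3,26)=1 -> changes
  Option B: v=45, gcd(3,45)=3 -> preserves
  Option C: v=12, gcd(3,12)=3 -> preserves
  Option D: v=6, gcd(3,6)=3 -> preserves
  Option E: v=68, gcd(3,68)=1 -> changes

Answer: B C D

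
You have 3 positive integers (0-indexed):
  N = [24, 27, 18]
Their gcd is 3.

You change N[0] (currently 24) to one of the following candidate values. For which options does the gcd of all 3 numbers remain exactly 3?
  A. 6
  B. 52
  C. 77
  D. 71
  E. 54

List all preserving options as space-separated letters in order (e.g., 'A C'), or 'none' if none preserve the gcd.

Answer: A

Derivation:
Old gcd = 3; gcd of others (without N[0]) = 9
New gcd for candidate v: gcd(9, v). Preserves old gcd iff gcd(9, v) = 3.
  Option A: v=6, gcd(9,6)=3 -> preserves
  Option B: v=52, gcd(9,52)=1 -> changes
  Option C: v=77, gcd(9,77)=1 -> changes
  Option D: v=71, gcd(9,71)=1 -> changes
  Option E: v=54, gcd(9,54)=9 -> changes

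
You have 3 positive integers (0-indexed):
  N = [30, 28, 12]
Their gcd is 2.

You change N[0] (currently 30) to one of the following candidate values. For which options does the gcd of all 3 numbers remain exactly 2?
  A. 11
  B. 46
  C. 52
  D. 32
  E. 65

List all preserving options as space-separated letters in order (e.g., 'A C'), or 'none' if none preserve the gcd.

Old gcd = 2; gcd of others (without N[0]) = 4
New gcd for candidate v: gcd(4, v). Preserves old gcd iff gcd(4, v) = 2.
  Option A: v=11, gcd(4,11)=1 -> changes
  Option B: v=46, gcd(4,46)=2 -> preserves
  Option C: v=52, gcd(4,52)=4 -> changes
  Option D: v=32, gcd(4,32)=4 -> changes
  Option E: v=65, gcd(4,65)=1 -> changes

Answer: B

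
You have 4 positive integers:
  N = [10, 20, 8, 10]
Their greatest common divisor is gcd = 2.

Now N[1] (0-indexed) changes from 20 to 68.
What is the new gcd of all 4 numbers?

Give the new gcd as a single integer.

Numbers: [10, 20, 8, 10], gcd = 2
Change: index 1, 20 -> 68
gcd of the OTHER numbers (without index 1): gcd([10, 8, 10]) = 2
New gcd = gcd(g_others, new_val) = gcd(2, 68) = 2

Answer: 2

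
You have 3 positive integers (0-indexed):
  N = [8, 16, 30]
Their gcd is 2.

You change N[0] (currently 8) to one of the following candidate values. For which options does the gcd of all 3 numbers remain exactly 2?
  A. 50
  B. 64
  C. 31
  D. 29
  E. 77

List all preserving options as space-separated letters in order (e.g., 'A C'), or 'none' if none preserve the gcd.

Old gcd = 2; gcd of others (without N[0]) = 2
New gcd for candidate v: gcd(2, v). Preserves old gcd iff gcd(2, v) = 2.
  Option A: v=50, gcd(2,50)=2 -> preserves
  Option B: v=64, gcd(2,64)=2 -> preserves
  Option C: v=31, gcd(2,31)=1 -> changes
  Option D: v=29, gcd(2,29)=1 -> changes
  Option E: v=77, gcd(2,77)=1 -> changes

Answer: A B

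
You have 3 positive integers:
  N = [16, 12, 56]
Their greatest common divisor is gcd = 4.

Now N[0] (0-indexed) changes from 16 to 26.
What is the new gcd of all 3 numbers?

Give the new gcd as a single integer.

Answer: 2

Derivation:
Numbers: [16, 12, 56], gcd = 4
Change: index 0, 16 -> 26
gcd of the OTHER numbers (without index 0): gcd([12, 56]) = 4
New gcd = gcd(g_others, new_val) = gcd(4, 26) = 2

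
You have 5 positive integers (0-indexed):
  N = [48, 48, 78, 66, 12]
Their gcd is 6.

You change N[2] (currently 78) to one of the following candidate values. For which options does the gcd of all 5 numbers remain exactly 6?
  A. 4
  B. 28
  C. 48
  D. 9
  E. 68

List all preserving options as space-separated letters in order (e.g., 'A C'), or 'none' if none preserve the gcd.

Answer: C

Derivation:
Old gcd = 6; gcd of others (without N[2]) = 6
New gcd for candidate v: gcd(6, v). Preserves old gcd iff gcd(6, v) = 6.
  Option A: v=4, gcd(6,4)=2 -> changes
  Option B: v=28, gcd(6,28)=2 -> changes
  Option C: v=48, gcd(6,48)=6 -> preserves
  Option D: v=9, gcd(6,9)=3 -> changes
  Option E: v=68, gcd(6,68)=2 -> changes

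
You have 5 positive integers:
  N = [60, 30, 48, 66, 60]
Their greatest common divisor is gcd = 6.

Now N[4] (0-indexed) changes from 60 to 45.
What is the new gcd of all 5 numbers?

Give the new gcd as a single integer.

Answer: 3

Derivation:
Numbers: [60, 30, 48, 66, 60], gcd = 6
Change: index 4, 60 -> 45
gcd of the OTHER numbers (without index 4): gcd([60, 30, 48, 66]) = 6
New gcd = gcd(g_others, new_val) = gcd(6, 45) = 3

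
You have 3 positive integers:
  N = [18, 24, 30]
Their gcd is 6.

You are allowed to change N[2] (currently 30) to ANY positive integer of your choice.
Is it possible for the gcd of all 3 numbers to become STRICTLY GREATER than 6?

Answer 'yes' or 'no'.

Answer: no

Derivation:
Current gcd = 6
gcd of all OTHER numbers (without N[2]=30): gcd([18, 24]) = 6
The new gcd after any change is gcd(6, new_value).
This can be at most 6.
Since 6 = old gcd 6, the gcd can only stay the same or decrease.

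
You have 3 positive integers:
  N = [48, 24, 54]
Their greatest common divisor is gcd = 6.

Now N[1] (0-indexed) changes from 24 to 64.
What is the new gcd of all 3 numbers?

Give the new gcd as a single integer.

Answer: 2

Derivation:
Numbers: [48, 24, 54], gcd = 6
Change: index 1, 24 -> 64
gcd of the OTHER numbers (without index 1): gcd([48, 54]) = 6
New gcd = gcd(g_others, new_val) = gcd(6, 64) = 2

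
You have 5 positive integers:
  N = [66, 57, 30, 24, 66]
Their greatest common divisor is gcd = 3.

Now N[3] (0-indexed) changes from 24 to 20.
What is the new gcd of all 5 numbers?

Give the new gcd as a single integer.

Numbers: [66, 57, 30, 24, 66], gcd = 3
Change: index 3, 24 -> 20
gcd of the OTHER numbers (without index 3): gcd([66, 57, 30, 66]) = 3
New gcd = gcd(g_others, new_val) = gcd(3, 20) = 1

Answer: 1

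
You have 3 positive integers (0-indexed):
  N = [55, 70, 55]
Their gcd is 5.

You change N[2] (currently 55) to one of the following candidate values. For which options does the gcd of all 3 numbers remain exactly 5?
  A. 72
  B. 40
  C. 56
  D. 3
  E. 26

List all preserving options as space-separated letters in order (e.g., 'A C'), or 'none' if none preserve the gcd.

Old gcd = 5; gcd of others (without N[2]) = 5
New gcd for candidate v: gcd(5, v). Preserves old gcd iff gcd(5, v) = 5.
  Option A: v=72, gcd(5,72)=1 -> changes
  Option B: v=40, gcd(5,40)=5 -> preserves
  Option C: v=56, gcd(5,56)=1 -> changes
  Option D: v=3, gcd(5,3)=1 -> changes
  Option E: v=26, gcd(5,26)=1 -> changes

Answer: B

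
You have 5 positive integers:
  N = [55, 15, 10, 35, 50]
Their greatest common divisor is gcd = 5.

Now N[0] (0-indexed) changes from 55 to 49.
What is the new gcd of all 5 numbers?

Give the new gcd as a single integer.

Numbers: [55, 15, 10, 35, 50], gcd = 5
Change: index 0, 55 -> 49
gcd of the OTHER numbers (without index 0): gcd([15, 10, 35, 50]) = 5
New gcd = gcd(g_others, new_val) = gcd(5, 49) = 1

Answer: 1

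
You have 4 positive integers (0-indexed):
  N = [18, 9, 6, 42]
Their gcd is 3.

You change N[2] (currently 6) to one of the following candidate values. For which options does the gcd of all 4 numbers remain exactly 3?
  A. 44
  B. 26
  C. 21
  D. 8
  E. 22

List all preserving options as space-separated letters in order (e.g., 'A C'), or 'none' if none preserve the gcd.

Old gcd = 3; gcd of others (without N[2]) = 3
New gcd for candidate v: gcd(3, v). Preserves old gcd iff gcd(3, v) = 3.
  Option A: v=44, gcd(3,44)=1 -> changes
  Option B: v=26, gcd(3,26)=1 -> changes
  Option C: v=21, gcd(3,21)=3 -> preserves
  Option D: v=8, gcd(3,8)=1 -> changes
  Option E: v=22, gcd(3,22)=1 -> changes

Answer: C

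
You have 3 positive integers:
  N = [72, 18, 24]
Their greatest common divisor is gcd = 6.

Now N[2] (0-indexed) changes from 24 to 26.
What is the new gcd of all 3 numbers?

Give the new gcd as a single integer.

Answer: 2

Derivation:
Numbers: [72, 18, 24], gcd = 6
Change: index 2, 24 -> 26
gcd of the OTHER numbers (without index 2): gcd([72, 18]) = 18
New gcd = gcd(g_others, new_val) = gcd(18, 26) = 2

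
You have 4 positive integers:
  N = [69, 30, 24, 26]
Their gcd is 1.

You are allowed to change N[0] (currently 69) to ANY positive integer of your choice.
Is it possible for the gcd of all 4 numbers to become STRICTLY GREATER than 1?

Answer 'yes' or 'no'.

Answer: yes

Derivation:
Current gcd = 1
gcd of all OTHER numbers (without N[0]=69): gcd([30, 24, 26]) = 2
The new gcd after any change is gcd(2, new_value).
This can be at most 2.
Since 2 > old gcd 1, the gcd CAN increase (e.g., set N[0] = 2).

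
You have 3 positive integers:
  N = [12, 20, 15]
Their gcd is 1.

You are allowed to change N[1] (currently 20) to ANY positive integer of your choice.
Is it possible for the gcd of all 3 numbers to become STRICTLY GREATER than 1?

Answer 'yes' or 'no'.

Answer: yes

Derivation:
Current gcd = 1
gcd of all OTHER numbers (without N[1]=20): gcd([12, 15]) = 3
The new gcd after any change is gcd(3, new_value).
This can be at most 3.
Since 3 > old gcd 1, the gcd CAN increase (e.g., set N[1] = 3).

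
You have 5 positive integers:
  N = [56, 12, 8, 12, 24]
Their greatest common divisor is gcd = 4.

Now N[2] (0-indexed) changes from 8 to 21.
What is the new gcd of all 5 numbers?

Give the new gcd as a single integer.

Answer: 1

Derivation:
Numbers: [56, 12, 8, 12, 24], gcd = 4
Change: index 2, 8 -> 21
gcd of the OTHER numbers (without index 2): gcd([56, 12, 12, 24]) = 4
New gcd = gcd(g_others, new_val) = gcd(4, 21) = 1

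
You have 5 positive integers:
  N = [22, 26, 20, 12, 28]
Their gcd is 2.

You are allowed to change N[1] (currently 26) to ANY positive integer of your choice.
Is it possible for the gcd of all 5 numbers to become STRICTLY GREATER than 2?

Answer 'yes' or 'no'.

Current gcd = 2
gcd of all OTHER numbers (without N[1]=26): gcd([22, 20, 12, 28]) = 2
The new gcd after any change is gcd(2, new_value).
This can be at most 2.
Since 2 = old gcd 2, the gcd can only stay the same or decrease.

Answer: no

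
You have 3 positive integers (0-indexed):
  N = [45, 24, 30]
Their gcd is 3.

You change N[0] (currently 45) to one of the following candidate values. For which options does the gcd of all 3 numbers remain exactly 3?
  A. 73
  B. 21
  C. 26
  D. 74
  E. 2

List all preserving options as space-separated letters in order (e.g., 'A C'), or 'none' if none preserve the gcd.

Old gcd = 3; gcd of others (without N[0]) = 6
New gcd for candidate v: gcd(6, v). Preserves old gcd iff gcd(6, v) = 3.
  Option A: v=73, gcd(6,73)=1 -> changes
  Option B: v=21, gcd(6,21)=3 -> preserves
  Option C: v=26, gcd(6,26)=2 -> changes
  Option D: v=74, gcd(6,74)=2 -> changes
  Option E: v=2, gcd(6,2)=2 -> changes

Answer: B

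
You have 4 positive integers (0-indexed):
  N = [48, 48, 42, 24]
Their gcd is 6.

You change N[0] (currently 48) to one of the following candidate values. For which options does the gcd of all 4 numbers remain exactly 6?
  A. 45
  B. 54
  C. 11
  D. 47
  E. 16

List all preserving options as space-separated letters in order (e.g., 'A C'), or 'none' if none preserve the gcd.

Answer: B

Derivation:
Old gcd = 6; gcd of others (without N[0]) = 6
New gcd for candidate v: gcd(6, v). Preserves old gcd iff gcd(6, v) = 6.
  Option A: v=45, gcd(6,45)=3 -> changes
  Option B: v=54, gcd(6,54)=6 -> preserves
  Option C: v=11, gcd(6,11)=1 -> changes
  Option D: v=47, gcd(6,47)=1 -> changes
  Option E: v=16, gcd(6,16)=2 -> changes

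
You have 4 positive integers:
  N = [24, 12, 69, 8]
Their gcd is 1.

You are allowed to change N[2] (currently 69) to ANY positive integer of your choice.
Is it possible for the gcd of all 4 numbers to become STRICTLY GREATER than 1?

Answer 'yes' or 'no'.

Current gcd = 1
gcd of all OTHER numbers (without N[2]=69): gcd([24, 12, 8]) = 4
The new gcd after any change is gcd(4, new_value).
This can be at most 4.
Since 4 > old gcd 1, the gcd CAN increase (e.g., set N[2] = 4).

Answer: yes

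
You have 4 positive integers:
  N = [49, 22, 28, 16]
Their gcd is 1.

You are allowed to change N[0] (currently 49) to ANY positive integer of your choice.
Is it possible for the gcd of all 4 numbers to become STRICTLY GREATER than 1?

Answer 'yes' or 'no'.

Answer: yes

Derivation:
Current gcd = 1
gcd of all OTHER numbers (without N[0]=49): gcd([22, 28, 16]) = 2
The new gcd after any change is gcd(2, new_value).
This can be at most 2.
Since 2 > old gcd 1, the gcd CAN increase (e.g., set N[0] = 2).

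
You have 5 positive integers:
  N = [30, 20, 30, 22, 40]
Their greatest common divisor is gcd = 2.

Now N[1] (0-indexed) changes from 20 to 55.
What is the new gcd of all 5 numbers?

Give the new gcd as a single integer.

Numbers: [30, 20, 30, 22, 40], gcd = 2
Change: index 1, 20 -> 55
gcd of the OTHER numbers (without index 1): gcd([30, 30, 22, 40]) = 2
New gcd = gcd(g_others, new_val) = gcd(2, 55) = 1

Answer: 1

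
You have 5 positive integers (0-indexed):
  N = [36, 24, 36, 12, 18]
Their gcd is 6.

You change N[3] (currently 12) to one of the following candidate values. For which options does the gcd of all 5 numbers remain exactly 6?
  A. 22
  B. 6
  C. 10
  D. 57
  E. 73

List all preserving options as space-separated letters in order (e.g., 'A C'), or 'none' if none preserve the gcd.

Answer: B

Derivation:
Old gcd = 6; gcd of others (without N[3]) = 6
New gcd for candidate v: gcd(6, v). Preserves old gcd iff gcd(6, v) = 6.
  Option A: v=22, gcd(6,22)=2 -> changes
  Option B: v=6, gcd(6,6)=6 -> preserves
  Option C: v=10, gcd(6,10)=2 -> changes
  Option D: v=57, gcd(6,57)=3 -> changes
  Option E: v=73, gcd(6,73)=1 -> changes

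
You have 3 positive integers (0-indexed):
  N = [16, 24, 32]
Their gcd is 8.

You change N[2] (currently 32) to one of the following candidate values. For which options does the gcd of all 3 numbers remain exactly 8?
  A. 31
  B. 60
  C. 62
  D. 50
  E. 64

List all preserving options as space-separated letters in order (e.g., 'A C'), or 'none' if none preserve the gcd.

Old gcd = 8; gcd of others (without N[2]) = 8
New gcd for candidate v: gcd(8, v). Preserves old gcd iff gcd(8, v) = 8.
  Option A: v=31, gcd(8,31)=1 -> changes
  Option B: v=60, gcd(8,60)=4 -> changes
  Option C: v=62, gcd(8,62)=2 -> changes
  Option D: v=50, gcd(8,50)=2 -> changes
  Option E: v=64, gcd(8,64)=8 -> preserves

Answer: E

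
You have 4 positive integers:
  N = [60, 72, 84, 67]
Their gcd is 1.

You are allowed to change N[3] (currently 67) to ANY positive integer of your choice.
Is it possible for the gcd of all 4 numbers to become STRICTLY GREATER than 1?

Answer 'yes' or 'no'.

Answer: yes

Derivation:
Current gcd = 1
gcd of all OTHER numbers (without N[3]=67): gcd([60, 72, 84]) = 12
The new gcd after any change is gcd(12, new_value).
This can be at most 12.
Since 12 > old gcd 1, the gcd CAN increase (e.g., set N[3] = 12).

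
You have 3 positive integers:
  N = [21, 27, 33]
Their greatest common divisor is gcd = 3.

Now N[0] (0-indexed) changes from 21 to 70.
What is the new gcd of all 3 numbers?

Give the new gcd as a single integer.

Numbers: [21, 27, 33], gcd = 3
Change: index 0, 21 -> 70
gcd of the OTHER numbers (without index 0): gcd([27, 33]) = 3
New gcd = gcd(g_others, new_val) = gcd(3, 70) = 1

Answer: 1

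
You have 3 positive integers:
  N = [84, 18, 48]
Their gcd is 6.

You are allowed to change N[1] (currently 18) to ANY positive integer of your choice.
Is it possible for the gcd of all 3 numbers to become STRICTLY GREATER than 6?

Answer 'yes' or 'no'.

Current gcd = 6
gcd of all OTHER numbers (without N[1]=18): gcd([84, 48]) = 12
The new gcd after any change is gcd(12, new_value).
This can be at most 12.
Since 12 > old gcd 6, the gcd CAN increase (e.g., set N[1] = 12).

Answer: yes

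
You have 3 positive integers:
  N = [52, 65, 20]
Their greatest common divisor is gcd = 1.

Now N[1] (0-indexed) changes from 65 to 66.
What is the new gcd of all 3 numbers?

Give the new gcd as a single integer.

Numbers: [52, 65, 20], gcd = 1
Change: index 1, 65 -> 66
gcd of the OTHER numbers (without index 1): gcd([52, 20]) = 4
New gcd = gcd(g_others, new_val) = gcd(4, 66) = 2

Answer: 2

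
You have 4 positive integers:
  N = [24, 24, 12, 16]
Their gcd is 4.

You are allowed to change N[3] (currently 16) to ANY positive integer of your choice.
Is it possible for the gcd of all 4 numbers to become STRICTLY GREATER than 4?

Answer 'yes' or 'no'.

Current gcd = 4
gcd of all OTHER numbers (without N[3]=16): gcd([24, 24, 12]) = 12
The new gcd after any change is gcd(12, new_value).
This can be at most 12.
Since 12 > old gcd 4, the gcd CAN increase (e.g., set N[3] = 12).

Answer: yes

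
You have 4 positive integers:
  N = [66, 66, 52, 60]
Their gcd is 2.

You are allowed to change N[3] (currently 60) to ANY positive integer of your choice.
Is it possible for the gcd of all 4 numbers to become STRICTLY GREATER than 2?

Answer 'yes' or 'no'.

Answer: no

Derivation:
Current gcd = 2
gcd of all OTHER numbers (without N[3]=60): gcd([66, 66, 52]) = 2
The new gcd after any change is gcd(2, new_value).
This can be at most 2.
Since 2 = old gcd 2, the gcd can only stay the same or decrease.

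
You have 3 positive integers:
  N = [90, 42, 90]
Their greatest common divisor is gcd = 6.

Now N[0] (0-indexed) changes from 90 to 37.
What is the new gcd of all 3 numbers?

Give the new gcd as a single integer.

Answer: 1

Derivation:
Numbers: [90, 42, 90], gcd = 6
Change: index 0, 90 -> 37
gcd of the OTHER numbers (without index 0): gcd([42, 90]) = 6
New gcd = gcd(g_others, new_val) = gcd(6, 37) = 1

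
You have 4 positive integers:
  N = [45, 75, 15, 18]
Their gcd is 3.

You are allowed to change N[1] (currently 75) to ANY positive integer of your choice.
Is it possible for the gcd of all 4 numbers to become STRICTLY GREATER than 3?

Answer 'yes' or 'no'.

Current gcd = 3
gcd of all OTHER numbers (without N[1]=75): gcd([45, 15, 18]) = 3
The new gcd after any change is gcd(3, new_value).
This can be at most 3.
Since 3 = old gcd 3, the gcd can only stay the same or decrease.

Answer: no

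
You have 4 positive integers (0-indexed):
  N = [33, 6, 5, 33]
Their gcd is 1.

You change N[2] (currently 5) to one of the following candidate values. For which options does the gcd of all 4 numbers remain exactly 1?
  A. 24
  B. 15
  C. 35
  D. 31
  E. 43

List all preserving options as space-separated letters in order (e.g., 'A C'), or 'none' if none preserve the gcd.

Answer: C D E

Derivation:
Old gcd = 1; gcd of others (without N[2]) = 3
New gcd for candidate v: gcd(3, v). Preserves old gcd iff gcd(3, v) = 1.
  Option A: v=24, gcd(3,24)=3 -> changes
  Option B: v=15, gcd(3,15)=3 -> changes
  Option C: v=35, gcd(3,35)=1 -> preserves
  Option D: v=31, gcd(3,31)=1 -> preserves
  Option E: v=43, gcd(3,43)=1 -> preserves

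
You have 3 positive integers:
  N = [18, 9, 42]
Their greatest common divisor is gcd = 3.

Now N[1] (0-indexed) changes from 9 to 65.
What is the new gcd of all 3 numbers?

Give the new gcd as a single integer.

Answer: 1

Derivation:
Numbers: [18, 9, 42], gcd = 3
Change: index 1, 9 -> 65
gcd of the OTHER numbers (without index 1): gcd([18, 42]) = 6
New gcd = gcd(g_others, new_val) = gcd(6, 65) = 1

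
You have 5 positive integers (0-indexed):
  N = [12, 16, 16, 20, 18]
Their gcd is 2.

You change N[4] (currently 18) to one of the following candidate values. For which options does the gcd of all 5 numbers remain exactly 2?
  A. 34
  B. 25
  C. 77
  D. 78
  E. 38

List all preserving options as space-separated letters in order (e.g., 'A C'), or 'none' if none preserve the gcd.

Old gcd = 2; gcd of others (without N[4]) = 4
New gcd for candidate v: gcd(4, v). Preserves old gcd iff gcd(4, v) = 2.
  Option A: v=34, gcd(4,34)=2 -> preserves
  Option B: v=25, gcd(4,25)=1 -> changes
  Option C: v=77, gcd(4,77)=1 -> changes
  Option D: v=78, gcd(4,78)=2 -> preserves
  Option E: v=38, gcd(4,38)=2 -> preserves

Answer: A D E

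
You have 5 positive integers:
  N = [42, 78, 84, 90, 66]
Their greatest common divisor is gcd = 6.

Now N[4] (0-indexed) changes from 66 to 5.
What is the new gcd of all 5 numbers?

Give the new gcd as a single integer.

Answer: 1

Derivation:
Numbers: [42, 78, 84, 90, 66], gcd = 6
Change: index 4, 66 -> 5
gcd of the OTHER numbers (without index 4): gcd([42, 78, 84, 90]) = 6
New gcd = gcd(g_others, new_val) = gcd(6, 5) = 1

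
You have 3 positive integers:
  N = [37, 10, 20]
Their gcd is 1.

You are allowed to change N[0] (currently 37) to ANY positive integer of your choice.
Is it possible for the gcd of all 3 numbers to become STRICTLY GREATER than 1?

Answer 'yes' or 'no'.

Current gcd = 1
gcd of all OTHER numbers (without N[0]=37): gcd([10, 20]) = 10
The new gcd after any change is gcd(10, new_value).
This can be at most 10.
Since 10 > old gcd 1, the gcd CAN increase (e.g., set N[0] = 10).

Answer: yes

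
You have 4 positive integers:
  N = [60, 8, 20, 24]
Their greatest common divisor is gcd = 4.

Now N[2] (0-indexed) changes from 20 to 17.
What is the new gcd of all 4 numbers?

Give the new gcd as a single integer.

Numbers: [60, 8, 20, 24], gcd = 4
Change: index 2, 20 -> 17
gcd of the OTHER numbers (without index 2): gcd([60, 8, 24]) = 4
New gcd = gcd(g_others, new_val) = gcd(4, 17) = 1

Answer: 1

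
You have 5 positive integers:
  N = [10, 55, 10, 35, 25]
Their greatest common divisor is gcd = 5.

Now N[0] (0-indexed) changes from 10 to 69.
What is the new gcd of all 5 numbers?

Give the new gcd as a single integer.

Numbers: [10, 55, 10, 35, 25], gcd = 5
Change: index 0, 10 -> 69
gcd of the OTHER numbers (without index 0): gcd([55, 10, 35, 25]) = 5
New gcd = gcd(g_others, new_val) = gcd(5, 69) = 1

Answer: 1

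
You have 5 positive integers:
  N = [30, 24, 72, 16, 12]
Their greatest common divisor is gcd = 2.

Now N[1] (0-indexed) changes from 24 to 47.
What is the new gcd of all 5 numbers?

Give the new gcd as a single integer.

Numbers: [30, 24, 72, 16, 12], gcd = 2
Change: index 1, 24 -> 47
gcd of the OTHER numbers (without index 1): gcd([30, 72, 16, 12]) = 2
New gcd = gcd(g_others, new_val) = gcd(2, 47) = 1

Answer: 1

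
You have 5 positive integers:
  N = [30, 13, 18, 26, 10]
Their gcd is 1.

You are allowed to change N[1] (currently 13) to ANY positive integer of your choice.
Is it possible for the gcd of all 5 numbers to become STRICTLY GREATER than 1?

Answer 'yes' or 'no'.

Current gcd = 1
gcd of all OTHER numbers (without N[1]=13): gcd([30, 18, 26, 10]) = 2
The new gcd after any change is gcd(2, new_value).
This can be at most 2.
Since 2 > old gcd 1, the gcd CAN increase (e.g., set N[1] = 2).

Answer: yes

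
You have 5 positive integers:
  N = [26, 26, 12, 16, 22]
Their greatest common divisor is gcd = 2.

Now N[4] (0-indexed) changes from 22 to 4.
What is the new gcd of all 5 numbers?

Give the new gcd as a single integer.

Answer: 2

Derivation:
Numbers: [26, 26, 12, 16, 22], gcd = 2
Change: index 4, 22 -> 4
gcd of the OTHER numbers (without index 4): gcd([26, 26, 12, 16]) = 2
New gcd = gcd(g_others, new_val) = gcd(2, 4) = 2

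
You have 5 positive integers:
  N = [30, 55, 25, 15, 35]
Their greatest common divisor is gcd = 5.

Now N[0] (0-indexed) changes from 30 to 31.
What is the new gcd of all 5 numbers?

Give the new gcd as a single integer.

Numbers: [30, 55, 25, 15, 35], gcd = 5
Change: index 0, 30 -> 31
gcd of the OTHER numbers (without index 0): gcd([55, 25, 15, 35]) = 5
New gcd = gcd(g_others, new_val) = gcd(5, 31) = 1

Answer: 1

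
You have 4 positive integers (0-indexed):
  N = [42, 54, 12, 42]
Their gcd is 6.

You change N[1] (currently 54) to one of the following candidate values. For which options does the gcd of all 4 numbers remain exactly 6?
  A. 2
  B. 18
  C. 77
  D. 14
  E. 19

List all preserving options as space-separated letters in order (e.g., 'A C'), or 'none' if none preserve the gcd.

Old gcd = 6; gcd of others (without N[1]) = 6
New gcd for candidate v: gcd(6, v). Preserves old gcd iff gcd(6, v) = 6.
  Option A: v=2, gcd(6,2)=2 -> changes
  Option B: v=18, gcd(6,18)=6 -> preserves
  Option C: v=77, gcd(6,77)=1 -> changes
  Option D: v=14, gcd(6,14)=2 -> changes
  Option E: v=19, gcd(6,19)=1 -> changes

Answer: B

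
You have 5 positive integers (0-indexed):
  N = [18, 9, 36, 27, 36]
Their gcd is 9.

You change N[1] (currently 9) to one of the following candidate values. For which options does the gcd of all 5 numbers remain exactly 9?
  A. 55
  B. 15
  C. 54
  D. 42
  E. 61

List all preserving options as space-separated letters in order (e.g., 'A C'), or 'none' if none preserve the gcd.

Old gcd = 9; gcd of others (without N[1]) = 9
New gcd for candidate v: gcd(9, v). Preserves old gcd iff gcd(9, v) = 9.
  Option A: v=55, gcd(9,55)=1 -> changes
  Option B: v=15, gcd(9,15)=3 -> changes
  Option C: v=54, gcd(9,54)=9 -> preserves
  Option D: v=42, gcd(9,42)=3 -> changes
  Option E: v=61, gcd(9,61)=1 -> changes

Answer: C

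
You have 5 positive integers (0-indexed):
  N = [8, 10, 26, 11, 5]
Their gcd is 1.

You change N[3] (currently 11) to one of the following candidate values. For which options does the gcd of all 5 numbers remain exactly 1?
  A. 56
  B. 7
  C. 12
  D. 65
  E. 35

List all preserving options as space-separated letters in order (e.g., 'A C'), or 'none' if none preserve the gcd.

Answer: A B C D E

Derivation:
Old gcd = 1; gcd of others (without N[3]) = 1
New gcd for candidate v: gcd(1, v). Preserves old gcd iff gcd(1, v) = 1.
  Option A: v=56, gcd(1,56)=1 -> preserves
  Option B: v=7, gcd(1,7)=1 -> preserves
  Option C: v=12, gcd(1,12)=1 -> preserves
  Option D: v=65, gcd(1,65)=1 -> preserves
  Option E: v=35, gcd(1,35)=1 -> preserves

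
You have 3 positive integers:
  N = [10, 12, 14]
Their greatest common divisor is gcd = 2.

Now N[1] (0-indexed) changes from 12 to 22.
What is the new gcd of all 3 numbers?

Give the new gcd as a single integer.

Numbers: [10, 12, 14], gcd = 2
Change: index 1, 12 -> 22
gcd of the OTHER numbers (without index 1): gcd([10, 14]) = 2
New gcd = gcd(g_others, new_val) = gcd(2, 22) = 2

Answer: 2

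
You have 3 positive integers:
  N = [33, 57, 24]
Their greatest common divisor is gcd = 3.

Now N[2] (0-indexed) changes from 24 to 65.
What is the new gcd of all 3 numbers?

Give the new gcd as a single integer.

Numbers: [33, 57, 24], gcd = 3
Change: index 2, 24 -> 65
gcd of the OTHER numbers (without index 2): gcd([33, 57]) = 3
New gcd = gcd(g_others, new_val) = gcd(3, 65) = 1

Answer: 1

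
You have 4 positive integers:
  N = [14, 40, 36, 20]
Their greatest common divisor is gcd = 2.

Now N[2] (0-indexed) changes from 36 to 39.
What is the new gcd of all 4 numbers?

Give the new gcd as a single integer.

Numbers: [14, 40, 36, 20], gcd = 2
Change: index 2, 36 -> 39
gcd of the OTHER numbers (without index 2): gcd([14, 40, 20]) = 2
New gcd = gcd(g_others, new_val) = gcd(2, 39) = 1

Answer: 1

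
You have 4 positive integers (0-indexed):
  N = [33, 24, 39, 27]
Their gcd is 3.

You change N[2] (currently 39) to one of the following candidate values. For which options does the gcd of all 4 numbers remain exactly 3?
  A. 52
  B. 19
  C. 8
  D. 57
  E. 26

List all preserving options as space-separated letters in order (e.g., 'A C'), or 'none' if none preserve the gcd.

Old gcd = 3; gcd of others (without N[2]) = 3
New gcd for candidate v: gcd(3, v). Preserves old gcd iff gcd(3, v) = 3.
  Option A: v=52, gcd(3,52)=1 -> changes
  Option B: v=19, gcd(3,19)=1 -> changes
  Option C: v=8, gcd(3,8)=1 -> changes
  Option D: v=57, gcd(3,57)=3 -> preserves
  Option E: v=26, gcd(3,26)=1 -> changes

Answer: D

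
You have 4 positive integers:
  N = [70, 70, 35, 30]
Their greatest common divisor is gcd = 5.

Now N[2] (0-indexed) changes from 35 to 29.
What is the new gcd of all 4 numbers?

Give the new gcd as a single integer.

Answer: 1

Derivation:
Numbers: [70, 70, 35, 30], gcd = 5
Change: index 2, 35 -> 29
gcd of the OTHER numbers (without index 2): gcd([70, 70, 30]) = 10
New gcd = gcd(g_others, new_val) = gcd(10, 29) = 1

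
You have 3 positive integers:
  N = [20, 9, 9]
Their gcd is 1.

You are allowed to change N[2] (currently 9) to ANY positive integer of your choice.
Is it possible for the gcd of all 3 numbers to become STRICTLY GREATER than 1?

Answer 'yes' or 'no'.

Current gcd = 1
gcd of all OTHER numbers (without N[2]=9): gcd([20, 9]) = 1
The new gcd after any change is gcd(1, new_value).
This can be at most 1.
Since 1 = old gcd 1, the gcd can only stay the same or decrease.

Answer: no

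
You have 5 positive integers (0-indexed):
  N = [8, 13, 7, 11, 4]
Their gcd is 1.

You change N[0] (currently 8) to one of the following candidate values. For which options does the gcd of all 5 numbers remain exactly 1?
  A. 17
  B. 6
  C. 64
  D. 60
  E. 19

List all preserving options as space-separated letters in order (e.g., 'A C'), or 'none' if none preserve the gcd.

Answer: A B C D E

Derivation:
Old gcd = 1; gcd of others (without N[0]) = 1
New gcd for candidate v: gcd(1, v). Preserves old gcd iff gcd(1, v) = 1.
  Option A: v=17, gcd(1,17)=1 -> preserves
  Option B: v=6, gcd(1,6)=1 -> preserves
  Option C: v=64, gcd(1,64)=1 -> preserves
  Option D: v=60, gcd(1,60)=1 -> preserves
  Option E: v=19, gcd(1,19)=1 -> preserves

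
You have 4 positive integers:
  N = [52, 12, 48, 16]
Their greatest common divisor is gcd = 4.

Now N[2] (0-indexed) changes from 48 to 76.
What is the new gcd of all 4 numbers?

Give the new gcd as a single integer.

Answer: 4

Derivation:
Numbers: [52, 12, 48, 16], gcd = 4
Change: index 2, 48 -> 76
gcd of the OTHER numbers (without index 2): gcd([52, 12, 16]) = 4
New gcd = gcd(g_others, new_val) = gcd(4, 76) = 4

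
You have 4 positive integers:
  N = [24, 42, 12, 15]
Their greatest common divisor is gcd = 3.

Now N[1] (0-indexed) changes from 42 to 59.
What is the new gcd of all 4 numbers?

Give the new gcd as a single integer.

Answer: 1

Derivation:
Numbers: [24, 42, 12, 15], gcd = 3
Change: index 1, 42 -> 59
gcd of the OTHER numbers (without index 1): gcd([24, 12, 15]) = 3
New gcd = gcd(g_others, new_val) = gcd(3, 59) = 1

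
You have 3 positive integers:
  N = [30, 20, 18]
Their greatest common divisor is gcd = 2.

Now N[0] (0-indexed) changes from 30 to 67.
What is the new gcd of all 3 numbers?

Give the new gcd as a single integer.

Answer: 1

Derivation:
Numbers: [30, 20, 18], gcd = 2
Change: index 0, 30 -> 67
gcd of the OTHER numbers (without index 0): gcd([20, 18]) = 2
New gcd = gcd(g_others, new_val) = gcd(2, 67) = 1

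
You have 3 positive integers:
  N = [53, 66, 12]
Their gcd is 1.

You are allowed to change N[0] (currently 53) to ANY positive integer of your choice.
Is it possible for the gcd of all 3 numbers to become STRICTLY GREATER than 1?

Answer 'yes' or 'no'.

Current gcd = 1
gcd of all OTHER numbers (without N[0]=53): gcd([66, 12]) = 6
The new gcd after any change is gcd(6, new_value).
This can be at most 6.
Since 6 > old gcd 1, the gcd CAN increase (e.g., set N[0] = 6).

Answer: yes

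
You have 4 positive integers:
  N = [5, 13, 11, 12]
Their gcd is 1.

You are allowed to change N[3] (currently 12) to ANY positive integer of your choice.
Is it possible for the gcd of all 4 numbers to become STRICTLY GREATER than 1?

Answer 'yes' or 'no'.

Current gcd = 1
gcd of all OTHER numbers (without N[3]=12): gcd([5, 13, 11]) = 1
The new gcd after any change is gcd(1, new_value).
This can be at most 1.
Since 1 = old gcd 1, the gcd can only stay the same or decrease.

Answer: no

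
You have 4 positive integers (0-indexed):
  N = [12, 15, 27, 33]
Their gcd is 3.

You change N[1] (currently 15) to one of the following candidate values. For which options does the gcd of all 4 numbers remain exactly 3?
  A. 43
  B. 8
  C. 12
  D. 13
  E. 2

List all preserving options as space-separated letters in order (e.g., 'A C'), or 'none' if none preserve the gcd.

Old gcd = 3; gcd of others (without N[1]) = 3
New gcd for candidate v: gcd(3, v). Preserves old gcd iff gcd(3, v) = 3.
  Option A: v=43, gcd(3,43)=1 -> changes
  Option B: v=8, gcd(3,8)=1 -> changes
  Option C: v=12, gcd(3,12)=3 -> preserves
  Option D: v=13, gcd(3,13)=1 -> changes
  Option E: v=2, gcd(3,2)=1 -> changes

Answer: C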